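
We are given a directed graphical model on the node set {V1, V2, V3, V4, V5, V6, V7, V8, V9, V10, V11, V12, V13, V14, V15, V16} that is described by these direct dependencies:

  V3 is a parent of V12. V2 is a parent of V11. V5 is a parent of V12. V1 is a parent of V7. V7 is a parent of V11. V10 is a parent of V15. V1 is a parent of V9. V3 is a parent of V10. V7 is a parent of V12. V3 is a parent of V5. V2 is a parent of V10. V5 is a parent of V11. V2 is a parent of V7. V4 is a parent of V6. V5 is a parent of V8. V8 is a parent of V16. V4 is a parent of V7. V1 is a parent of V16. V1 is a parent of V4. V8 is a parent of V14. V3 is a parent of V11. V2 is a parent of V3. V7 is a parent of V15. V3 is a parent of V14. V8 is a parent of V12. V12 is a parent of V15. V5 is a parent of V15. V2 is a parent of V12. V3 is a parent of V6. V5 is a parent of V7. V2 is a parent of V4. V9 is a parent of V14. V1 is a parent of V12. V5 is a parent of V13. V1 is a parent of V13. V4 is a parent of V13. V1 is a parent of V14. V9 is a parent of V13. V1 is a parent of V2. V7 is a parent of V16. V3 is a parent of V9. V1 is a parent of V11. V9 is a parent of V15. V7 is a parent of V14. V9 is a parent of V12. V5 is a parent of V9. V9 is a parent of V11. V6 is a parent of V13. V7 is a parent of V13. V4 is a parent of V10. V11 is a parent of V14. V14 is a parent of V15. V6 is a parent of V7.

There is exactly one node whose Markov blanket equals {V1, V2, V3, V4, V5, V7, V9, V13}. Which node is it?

The target node must have every member of {V1, V2, V3, V4, V5, V7, V9, V13} as a parent, child, or co-parent, and no others.
Parents of V6: V3, V4; children: V7, V13; co-parents: V1, V2, V4, V5, V7, V9.
These exactly cover the given set, so the node is V6.

V6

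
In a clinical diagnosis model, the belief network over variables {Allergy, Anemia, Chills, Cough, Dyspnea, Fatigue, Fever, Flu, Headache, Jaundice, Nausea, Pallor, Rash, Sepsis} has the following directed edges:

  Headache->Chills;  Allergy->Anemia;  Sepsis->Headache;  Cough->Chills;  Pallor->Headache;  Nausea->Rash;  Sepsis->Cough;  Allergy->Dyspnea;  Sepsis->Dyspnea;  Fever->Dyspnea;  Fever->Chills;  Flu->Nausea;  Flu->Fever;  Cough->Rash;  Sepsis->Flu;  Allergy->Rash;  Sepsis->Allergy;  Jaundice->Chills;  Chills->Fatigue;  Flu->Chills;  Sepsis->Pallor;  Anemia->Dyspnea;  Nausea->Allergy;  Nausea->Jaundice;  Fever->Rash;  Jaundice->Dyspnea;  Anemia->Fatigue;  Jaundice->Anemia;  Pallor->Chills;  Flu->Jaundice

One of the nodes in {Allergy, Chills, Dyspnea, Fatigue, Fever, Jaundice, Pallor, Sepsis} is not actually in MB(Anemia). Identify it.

Children of Anemia: Dyspnea, Fatigue.
Anemia's parents: Allergy, Jaundice.
For each child, the remaining parents (spouses of Anemia):
  parents(Dyspnea) \ {Anemia} = {Allergy, Fever, Jaundice, Sepsis}.
  parents(Fatigue) \ {Anemia} = {Chills}.
MB(Anemia) = {Allergy, Chills, Dyspnea, Fatigue, Fever, Jaundice, Sepsis}.
Pallor is neither a parent, child, nor co-parent of Anemia, so it does not belong.

Pallor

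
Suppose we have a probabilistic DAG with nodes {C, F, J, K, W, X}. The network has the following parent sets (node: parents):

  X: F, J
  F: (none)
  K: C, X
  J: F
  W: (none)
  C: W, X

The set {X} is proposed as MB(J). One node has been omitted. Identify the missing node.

F

The Markov blanket of a node is its parents, its children, and the other parents of its children.
J's parents: F.
Ch(J) = {X}.
Parents of each child, excluding J:
  X also has parent F.
MB(J) = {F, X}.
Comparing with the claimed set, F is missing.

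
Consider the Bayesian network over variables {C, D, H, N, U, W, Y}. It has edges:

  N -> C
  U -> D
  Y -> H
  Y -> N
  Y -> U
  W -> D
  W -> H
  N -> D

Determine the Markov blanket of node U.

The Markov blanket of a node is its parents, its children, and the other parents of its children.
Pa(U) = {Y}.
U's children: D.
Parents of each child, excluding U:
  D also has parents N, W.
MB(U) = {D, N, W, Y}.

{D, N, W, Y}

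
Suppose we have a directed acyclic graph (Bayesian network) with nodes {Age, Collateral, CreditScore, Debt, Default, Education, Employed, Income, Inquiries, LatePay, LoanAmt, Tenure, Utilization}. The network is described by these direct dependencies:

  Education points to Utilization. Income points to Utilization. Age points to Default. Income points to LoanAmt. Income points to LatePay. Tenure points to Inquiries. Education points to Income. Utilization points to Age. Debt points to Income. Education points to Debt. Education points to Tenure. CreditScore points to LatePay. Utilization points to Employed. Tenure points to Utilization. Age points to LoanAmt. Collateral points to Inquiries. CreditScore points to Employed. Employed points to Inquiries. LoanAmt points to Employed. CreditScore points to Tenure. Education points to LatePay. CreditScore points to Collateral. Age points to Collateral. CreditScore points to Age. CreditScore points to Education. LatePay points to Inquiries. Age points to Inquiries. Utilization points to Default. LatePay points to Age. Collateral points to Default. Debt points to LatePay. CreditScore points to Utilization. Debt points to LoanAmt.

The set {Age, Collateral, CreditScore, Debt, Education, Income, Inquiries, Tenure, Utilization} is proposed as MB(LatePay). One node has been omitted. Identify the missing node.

Employed

Recall MB(v) = parents ∪ children ∪ spouses, where spouses are the other parents of v's children.
LatePay has children Age, Inquiries.
Parents of LatePay: CreditScore, Debt, Education, Income.
Co-parents of LatePay (other parents of its children):
  Age's other parents are CreditScore, Utilization.
  Inquiries also has parents Age, Collateral, Employed, Tenure.
MB(LatePay) = {Age, Collateral, CreditScore, Debt, Education, Employed, Income, Inquiries, Tenure, Utilization}.
Comparing with the claimed set, Employed is missing.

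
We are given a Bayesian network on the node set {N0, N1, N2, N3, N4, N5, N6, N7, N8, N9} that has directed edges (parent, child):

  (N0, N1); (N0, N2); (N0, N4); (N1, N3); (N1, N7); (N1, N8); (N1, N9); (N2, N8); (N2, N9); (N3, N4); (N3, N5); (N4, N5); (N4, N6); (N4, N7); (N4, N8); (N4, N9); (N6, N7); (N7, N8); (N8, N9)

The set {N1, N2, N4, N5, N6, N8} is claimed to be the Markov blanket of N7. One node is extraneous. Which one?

By definition, MB(N7) is built from N7's parents, N7's children, and the co-parents of N7.
N7's children: N8.
Pa(N7) = {N1, N4, N6}.
Other parents of N7's children:
  N8: N1, N2, N4
MB(N7) = {N1, N2, N4, N6, N8}.
N5 is neither a parent, child, nor co-parent of N7, so it does not belong.

N5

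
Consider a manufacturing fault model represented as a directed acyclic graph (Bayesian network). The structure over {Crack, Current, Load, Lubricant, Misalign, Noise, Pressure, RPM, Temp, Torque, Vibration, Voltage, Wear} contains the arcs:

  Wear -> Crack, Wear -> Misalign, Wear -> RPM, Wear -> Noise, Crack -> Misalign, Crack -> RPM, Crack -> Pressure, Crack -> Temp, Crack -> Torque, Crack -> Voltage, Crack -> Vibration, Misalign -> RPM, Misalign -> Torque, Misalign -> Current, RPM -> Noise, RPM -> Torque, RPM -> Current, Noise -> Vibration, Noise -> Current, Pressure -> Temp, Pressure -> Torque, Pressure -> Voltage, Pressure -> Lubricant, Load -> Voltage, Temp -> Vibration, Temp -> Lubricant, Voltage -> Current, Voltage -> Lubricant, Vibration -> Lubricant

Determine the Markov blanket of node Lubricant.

{Pressure, Temp, Vibration, Voltage}

Parents of Lubricant: Pressure, Temp, Vibration, Voltage.
Lubricant's children: none.
Lubricant has no children, so there are no co-parents.
So the Markov blanket of Lubricant is {Pressure, Temp, Vibration, Voltage}.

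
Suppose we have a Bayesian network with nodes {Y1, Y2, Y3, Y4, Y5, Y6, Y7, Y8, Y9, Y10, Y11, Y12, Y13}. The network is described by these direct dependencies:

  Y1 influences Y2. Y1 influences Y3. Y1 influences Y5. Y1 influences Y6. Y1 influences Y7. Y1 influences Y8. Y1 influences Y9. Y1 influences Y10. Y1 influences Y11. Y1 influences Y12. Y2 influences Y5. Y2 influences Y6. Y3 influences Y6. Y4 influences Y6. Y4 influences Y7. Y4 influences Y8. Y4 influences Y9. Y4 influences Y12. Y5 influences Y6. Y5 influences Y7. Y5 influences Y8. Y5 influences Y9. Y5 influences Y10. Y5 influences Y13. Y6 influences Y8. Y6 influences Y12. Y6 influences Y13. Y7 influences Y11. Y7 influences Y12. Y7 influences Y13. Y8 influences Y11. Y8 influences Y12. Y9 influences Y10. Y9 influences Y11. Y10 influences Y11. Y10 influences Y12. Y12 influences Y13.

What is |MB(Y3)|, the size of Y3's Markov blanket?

Y3's parents: Y1.
Y3's children: Y6.
For each child, the remaining parents (spouses of Y3):
  Y6's other parents are Y1, Y2, Y4, Y5.
MB(Y3) = {Y1, Y2, Y4, Y5, Y6}, which has 5 nodes.

5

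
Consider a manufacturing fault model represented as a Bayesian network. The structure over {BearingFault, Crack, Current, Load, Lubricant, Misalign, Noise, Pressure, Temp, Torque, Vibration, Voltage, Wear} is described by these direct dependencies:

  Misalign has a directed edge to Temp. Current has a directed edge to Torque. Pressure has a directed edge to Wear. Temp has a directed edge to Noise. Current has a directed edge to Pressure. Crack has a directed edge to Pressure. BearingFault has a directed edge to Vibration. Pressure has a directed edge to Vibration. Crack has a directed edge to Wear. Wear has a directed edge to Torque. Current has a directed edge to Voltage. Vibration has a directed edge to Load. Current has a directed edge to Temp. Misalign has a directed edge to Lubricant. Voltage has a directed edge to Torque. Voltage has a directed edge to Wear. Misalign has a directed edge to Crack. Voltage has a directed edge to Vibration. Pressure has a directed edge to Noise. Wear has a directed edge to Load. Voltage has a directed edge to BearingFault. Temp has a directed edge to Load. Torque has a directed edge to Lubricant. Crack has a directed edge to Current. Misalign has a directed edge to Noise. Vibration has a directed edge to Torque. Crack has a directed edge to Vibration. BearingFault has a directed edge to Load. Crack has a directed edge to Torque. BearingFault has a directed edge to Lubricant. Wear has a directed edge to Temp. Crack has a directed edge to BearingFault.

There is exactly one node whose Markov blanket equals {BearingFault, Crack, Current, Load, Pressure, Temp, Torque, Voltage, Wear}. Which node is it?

The target node must have every member of {BearingFault, Crack, Current, Load, Pressure, Temp, Torque, Voltage, Wear} as a parent, child, or co-parent, and no others.
Parents of Vibration: BearingFault, Crack, Pressure, Voltage; children: Load, Torque; co-parents: BearingFault, Crack, Current, Temp, Voltage, Wear.
These exactly cover the given set, so the node is Vibration.

Vibration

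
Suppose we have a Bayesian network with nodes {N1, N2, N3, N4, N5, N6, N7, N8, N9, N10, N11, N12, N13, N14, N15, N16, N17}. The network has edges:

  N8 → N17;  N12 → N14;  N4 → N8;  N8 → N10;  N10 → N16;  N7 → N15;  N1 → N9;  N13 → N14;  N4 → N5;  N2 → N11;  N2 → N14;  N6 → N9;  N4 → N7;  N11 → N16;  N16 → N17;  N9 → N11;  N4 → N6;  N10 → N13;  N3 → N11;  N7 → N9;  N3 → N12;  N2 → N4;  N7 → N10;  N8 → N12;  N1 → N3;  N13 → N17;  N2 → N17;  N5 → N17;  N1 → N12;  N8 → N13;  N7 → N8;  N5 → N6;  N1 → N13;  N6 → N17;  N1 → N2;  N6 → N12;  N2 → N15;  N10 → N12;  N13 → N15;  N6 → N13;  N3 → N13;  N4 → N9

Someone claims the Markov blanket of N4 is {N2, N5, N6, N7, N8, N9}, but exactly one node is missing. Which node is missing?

Recall MB(v) = parents ∪ children ∪ spouses, where spouses are the other parents of v's children.
N4's parents: N2.
N4 has children N5, N6, N7, N8, N9.
Other parents of N4's children:
  N5 has no other parent.
  N6's other parent is N5.
  N7 has no other parent.
  N8's other parent is N7.
  N9 also has parents N1, N6, N7.
MB(N4) = {N1, N2, N5, N6, N7, N8, N9}.
Comparing with the claimed set, N1 is missing.

N1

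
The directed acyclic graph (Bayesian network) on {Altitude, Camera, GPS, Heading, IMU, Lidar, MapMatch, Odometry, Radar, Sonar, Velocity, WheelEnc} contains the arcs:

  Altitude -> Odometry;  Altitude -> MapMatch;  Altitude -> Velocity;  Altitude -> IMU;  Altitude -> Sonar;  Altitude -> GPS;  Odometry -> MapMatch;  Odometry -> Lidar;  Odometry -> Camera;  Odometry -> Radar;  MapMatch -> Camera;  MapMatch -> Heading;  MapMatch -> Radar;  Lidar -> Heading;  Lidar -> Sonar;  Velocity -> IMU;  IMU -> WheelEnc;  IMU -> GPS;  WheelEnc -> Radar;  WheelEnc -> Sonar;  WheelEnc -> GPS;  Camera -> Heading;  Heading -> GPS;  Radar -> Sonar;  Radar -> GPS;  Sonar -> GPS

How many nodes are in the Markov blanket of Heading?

The Markov blanket of a node is its parents, its children, and the other parents of its children.
Heading has parents Camera, Lidar, MapMatch.
Heading has child GPS.
Parents of each child, excluding Heading:
  GPS: Altitude, IMU, Radar, Sonar, WheelEnc
MB(Heading) = {Altitude, Camera, GPS, IMU, Lidar, MapMatch, Radar, Sonar, WheelEnc}, which has 9 nodes.

9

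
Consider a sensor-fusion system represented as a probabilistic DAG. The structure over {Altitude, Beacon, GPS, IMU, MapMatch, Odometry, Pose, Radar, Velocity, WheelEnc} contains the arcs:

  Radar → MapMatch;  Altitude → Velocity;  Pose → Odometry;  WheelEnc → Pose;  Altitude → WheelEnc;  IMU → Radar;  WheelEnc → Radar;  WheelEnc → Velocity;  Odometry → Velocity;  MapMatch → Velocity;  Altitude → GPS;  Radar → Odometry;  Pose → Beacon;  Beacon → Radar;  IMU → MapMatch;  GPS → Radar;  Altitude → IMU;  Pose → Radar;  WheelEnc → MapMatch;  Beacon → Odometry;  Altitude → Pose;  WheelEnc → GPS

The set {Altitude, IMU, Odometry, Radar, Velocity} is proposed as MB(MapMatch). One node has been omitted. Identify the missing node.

A node's Markov blanket = Pa ∪ Ch ∪ (parents of Ch other than the node itself).
MapMatch has parents IMU, Radar, WheelEnc.
MapMatch has child Velocity.
For each child, the remaining parents (spouses of MapMatch):
  Velocity also has parents Altitude, Odometry, WheelEnc.
MB(MapMatch) = {Altitude, IMU, Odometry, Radar, Velocity, WheelEnc}.
Comparing with the claimed set, WheelEnc is missing.

WheelEnc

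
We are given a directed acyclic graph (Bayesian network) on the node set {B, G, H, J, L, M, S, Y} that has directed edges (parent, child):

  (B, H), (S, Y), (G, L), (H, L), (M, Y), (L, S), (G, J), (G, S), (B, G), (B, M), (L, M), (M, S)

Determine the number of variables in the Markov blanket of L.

Children of L: M, S.
L has parents G, H.
Parents of each child, excluding L:
  M's other parent is B.
  S also has parents G, M.
MB(L) = {B, G, H, M, S}, which has 5 nodes.

5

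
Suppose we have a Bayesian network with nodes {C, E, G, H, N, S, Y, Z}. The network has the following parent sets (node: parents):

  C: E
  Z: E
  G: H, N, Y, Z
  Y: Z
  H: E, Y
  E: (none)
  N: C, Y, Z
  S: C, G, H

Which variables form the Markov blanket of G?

{C, H, N, S, Y, Z}

Pa(G) = {H, N, Y, Z}.
G has child S.
Co-parents of G (other parents of its children):
  parents(S) \ {G} = {C, H}.
Union: {H, N, Y, Z} ∪ {S} ∪ {C, H} = {C, H, N, S, Y, Z}.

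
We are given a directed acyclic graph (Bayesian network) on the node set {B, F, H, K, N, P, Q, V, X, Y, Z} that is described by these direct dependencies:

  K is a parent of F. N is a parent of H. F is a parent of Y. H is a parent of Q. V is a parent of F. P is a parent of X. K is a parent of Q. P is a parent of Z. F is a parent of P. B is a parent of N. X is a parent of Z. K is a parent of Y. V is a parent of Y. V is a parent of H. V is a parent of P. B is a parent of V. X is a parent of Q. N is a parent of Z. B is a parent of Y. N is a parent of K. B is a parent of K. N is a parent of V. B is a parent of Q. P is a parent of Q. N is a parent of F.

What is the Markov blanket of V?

V has parents B, N.
V's children: F, H, P, Y.
For each child, the remaining parents (spouses of V):
  F's other parents are K, N.
  H's other parent is N.
  parents(P) \ {V} = {F}.
  Y's other parents are B, F, K.
MB(V) = {B, F, H, K, N, P, Y}.

{B, F, H, K, N, P, Y}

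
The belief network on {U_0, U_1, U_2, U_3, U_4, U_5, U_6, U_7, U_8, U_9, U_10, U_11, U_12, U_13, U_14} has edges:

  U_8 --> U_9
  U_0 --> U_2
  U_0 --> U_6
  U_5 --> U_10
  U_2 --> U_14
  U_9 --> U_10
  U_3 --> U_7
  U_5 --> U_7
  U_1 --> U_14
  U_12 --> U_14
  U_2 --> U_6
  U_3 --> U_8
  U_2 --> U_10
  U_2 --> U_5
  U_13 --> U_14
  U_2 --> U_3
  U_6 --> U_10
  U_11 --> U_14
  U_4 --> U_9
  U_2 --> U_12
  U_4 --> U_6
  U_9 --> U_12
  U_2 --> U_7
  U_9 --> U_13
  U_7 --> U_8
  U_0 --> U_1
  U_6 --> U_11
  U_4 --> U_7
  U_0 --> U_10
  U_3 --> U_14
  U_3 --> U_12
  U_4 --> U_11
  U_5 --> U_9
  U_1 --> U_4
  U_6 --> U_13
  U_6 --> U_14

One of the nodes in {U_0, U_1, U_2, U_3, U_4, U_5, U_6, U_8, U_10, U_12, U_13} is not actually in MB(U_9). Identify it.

The Markov blanket of a node is its parents, its children, and the other parents of its children.
U_9's parents: U_4, U_5, U_8.
U_9 has children U_10, U_12, U_13.
Co-parents of U_9 (other parents of its children):
  U_10's other parents are U_0, U_2, U_5, U_6.
  parents(U_12) \ {U_9} = {U_2, U_3}.
  U_13 also has parent U_6.
MB(U_9) = {U_0, U_2, U_3, U_4, U_5, U_6, U_8, U_10, U_12, U_13}.
U_1 is neither a parent, child, nor co-parent of U_9, so it does not belong.

U_1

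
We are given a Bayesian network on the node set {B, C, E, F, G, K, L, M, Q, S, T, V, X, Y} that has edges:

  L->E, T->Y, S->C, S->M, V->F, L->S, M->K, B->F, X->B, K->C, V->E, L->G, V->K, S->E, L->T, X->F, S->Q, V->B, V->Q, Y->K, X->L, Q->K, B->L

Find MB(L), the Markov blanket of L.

L has parents B, X.
L has children E, G, S, T.
Other parents of L's children:
  G: —
  S: —
  T: —
  E: S, V
MB(L) = {B, E, G, S, T, V, X}.

{B, E, G, S, T, V, X}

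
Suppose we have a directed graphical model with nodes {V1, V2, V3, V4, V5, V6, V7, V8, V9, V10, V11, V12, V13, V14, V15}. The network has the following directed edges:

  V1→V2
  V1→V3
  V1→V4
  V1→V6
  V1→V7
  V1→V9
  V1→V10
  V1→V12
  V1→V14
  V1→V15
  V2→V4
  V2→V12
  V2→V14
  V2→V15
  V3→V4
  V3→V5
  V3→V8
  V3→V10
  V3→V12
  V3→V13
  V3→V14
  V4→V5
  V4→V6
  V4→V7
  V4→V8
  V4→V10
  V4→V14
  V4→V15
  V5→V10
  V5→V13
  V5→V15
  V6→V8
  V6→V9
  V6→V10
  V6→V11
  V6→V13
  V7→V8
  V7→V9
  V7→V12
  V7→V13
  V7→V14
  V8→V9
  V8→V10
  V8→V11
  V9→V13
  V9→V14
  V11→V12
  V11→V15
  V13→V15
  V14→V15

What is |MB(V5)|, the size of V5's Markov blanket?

13

Ch(V5) = {V10, V13, V15}.
V5 has parents V3, V4.
For each child, the remaining parents (spouses of V5):
  V10: V1, V3, V4, V6, V8
  V13: V3, V6, V7, V9
  V15: V1, V2, V4, V11, V13, V14
MB(V5) = {V1, V2, V3, V4, V6, V7, V8, V9, V10, V11, V13, V14, V15}, which has 13 nodes.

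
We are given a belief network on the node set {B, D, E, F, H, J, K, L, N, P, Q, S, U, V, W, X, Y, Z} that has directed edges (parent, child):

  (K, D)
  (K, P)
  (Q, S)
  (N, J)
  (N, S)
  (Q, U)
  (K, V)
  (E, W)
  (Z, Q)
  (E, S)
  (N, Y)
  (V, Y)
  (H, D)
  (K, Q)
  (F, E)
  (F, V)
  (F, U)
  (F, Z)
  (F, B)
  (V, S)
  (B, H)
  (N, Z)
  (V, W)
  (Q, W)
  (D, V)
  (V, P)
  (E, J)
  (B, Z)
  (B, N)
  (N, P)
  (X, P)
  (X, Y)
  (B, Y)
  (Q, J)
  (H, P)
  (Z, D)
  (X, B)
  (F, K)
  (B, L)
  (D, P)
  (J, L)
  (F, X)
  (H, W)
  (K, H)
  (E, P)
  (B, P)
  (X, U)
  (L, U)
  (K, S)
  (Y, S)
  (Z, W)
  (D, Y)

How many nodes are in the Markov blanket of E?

15

By definition, MB(E) is built from E's parents, E's children, and the co-parents of E.
Pa(E) = {F}.
Children of E: J, P, S, W.
For each child, the remaining parents (spouses of E):
  parents(J) \ {E} = {N, Q}.
  parents(S) \ {E} = {K, N, Q, V, Y}.
  parents(W) \ {E} = {H, Q, V, Z}.
  P also has parents B, D, H, K, N, V, X.
MB(E) = {B, D, F, H, J, K, N, P, Q, S, V, W, X, Y, Z}, which has 15 nodes.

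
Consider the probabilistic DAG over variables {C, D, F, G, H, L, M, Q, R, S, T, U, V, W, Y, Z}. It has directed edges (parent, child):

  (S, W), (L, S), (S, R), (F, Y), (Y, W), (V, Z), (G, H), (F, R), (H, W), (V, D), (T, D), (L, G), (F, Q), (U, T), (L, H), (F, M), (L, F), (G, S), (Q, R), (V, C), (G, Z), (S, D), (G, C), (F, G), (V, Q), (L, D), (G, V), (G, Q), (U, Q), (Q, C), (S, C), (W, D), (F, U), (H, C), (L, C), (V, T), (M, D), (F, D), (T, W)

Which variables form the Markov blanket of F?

{D, G, L, M, Q, R, S, T, U, V, W, Y}

By definition, MB(F) is built from F's parents, F's children, and the co-parents of F.
F's parents: L.
F has children D, G, M, Q, R, U, Y.
Parents of each child, excluding F:
  G: L
  U: —
  M: —
  Q: G, U, V
  Y: —
  R: Q, S
  D: L, M, S, T, V, W
Union: {L} ∪ {D, G, M, Q, R, U, Y} ∪ {G, L, M, Q, S, T, U, V, W} = {D, G, L, M, Q, R, S, T, U, V, W, Y}.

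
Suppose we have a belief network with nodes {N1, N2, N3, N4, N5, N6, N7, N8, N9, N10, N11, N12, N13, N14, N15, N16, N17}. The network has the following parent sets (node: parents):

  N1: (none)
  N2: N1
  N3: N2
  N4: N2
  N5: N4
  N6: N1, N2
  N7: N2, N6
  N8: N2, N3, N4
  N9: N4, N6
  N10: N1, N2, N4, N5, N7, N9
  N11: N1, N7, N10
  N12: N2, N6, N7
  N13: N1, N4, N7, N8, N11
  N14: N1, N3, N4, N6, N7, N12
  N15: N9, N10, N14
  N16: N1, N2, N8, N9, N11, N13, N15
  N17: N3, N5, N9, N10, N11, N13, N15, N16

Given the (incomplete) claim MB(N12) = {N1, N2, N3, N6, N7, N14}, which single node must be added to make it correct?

N12 has parents N2, N6, N7.
Ch(N12) = {N14}.
Parents of each child, excluding N12:
  parents(N14) \ {N12} = {N1, N3, N4, N6, N7}.
MB(N12) = {N1, N2, N3, N4, N6, N7, N14}.
Comparing with the claimed set, N4 is missing.

N4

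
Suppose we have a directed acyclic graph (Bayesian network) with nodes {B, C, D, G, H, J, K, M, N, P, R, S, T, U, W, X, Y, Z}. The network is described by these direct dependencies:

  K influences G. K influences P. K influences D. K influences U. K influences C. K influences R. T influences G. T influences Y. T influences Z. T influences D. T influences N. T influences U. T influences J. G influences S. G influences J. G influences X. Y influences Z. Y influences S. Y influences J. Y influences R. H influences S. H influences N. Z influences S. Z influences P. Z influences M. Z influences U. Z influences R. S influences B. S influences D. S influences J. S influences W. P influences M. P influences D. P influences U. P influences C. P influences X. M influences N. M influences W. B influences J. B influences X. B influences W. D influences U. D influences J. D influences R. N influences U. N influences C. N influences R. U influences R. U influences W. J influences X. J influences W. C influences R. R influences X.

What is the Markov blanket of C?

Parents of C: K, N, P.
C's children: R.
Co-parents of C (other parents of its children):
  R's other parents are D, K, N, U, Y, Z.
So the Markov blanket of C is {D, K, N, P, R, U, Y, Z}.

{D, K, N, P, R, U, Y, Z}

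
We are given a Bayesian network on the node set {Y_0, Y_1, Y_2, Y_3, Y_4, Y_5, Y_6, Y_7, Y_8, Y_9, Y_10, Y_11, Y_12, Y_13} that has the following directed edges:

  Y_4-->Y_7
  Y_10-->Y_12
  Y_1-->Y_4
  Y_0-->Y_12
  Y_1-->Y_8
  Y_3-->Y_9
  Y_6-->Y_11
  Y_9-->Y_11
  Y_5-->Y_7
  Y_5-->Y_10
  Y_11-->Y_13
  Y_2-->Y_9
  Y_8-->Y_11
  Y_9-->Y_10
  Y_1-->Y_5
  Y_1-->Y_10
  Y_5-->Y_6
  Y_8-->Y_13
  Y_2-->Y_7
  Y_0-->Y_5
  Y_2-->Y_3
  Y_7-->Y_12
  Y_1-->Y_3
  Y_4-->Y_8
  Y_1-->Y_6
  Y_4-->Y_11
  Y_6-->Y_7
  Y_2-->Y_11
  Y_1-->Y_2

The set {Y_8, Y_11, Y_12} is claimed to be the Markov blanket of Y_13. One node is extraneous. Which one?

Y_13's children: none.
Y_13's parents: Y_8, Y_11.
Y_13 has no children, so there are no co-parents.
MB(Y_13) = {Y_8, Y_11}.
Y_12 is neither a parent, child, nor co-parent of Y_13, so it does not belong.

Y_12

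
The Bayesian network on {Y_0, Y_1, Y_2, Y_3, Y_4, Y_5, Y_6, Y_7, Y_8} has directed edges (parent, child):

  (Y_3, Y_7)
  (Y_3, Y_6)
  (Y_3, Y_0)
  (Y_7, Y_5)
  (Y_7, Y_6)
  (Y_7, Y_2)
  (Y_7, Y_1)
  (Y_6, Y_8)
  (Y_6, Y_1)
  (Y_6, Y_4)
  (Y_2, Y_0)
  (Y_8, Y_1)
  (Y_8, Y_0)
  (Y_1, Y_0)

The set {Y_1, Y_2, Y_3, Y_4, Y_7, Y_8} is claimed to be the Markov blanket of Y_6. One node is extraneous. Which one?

By definition, MB(Y_6) is built from Y_6's parents, Y_6's children, and the co-parents of Y_6.
Y_6's children: Y_1, Y_4, Y_8.
Y_6's parents: Y_3, Y_7.
Co-parents of Y_6 (other parents of its children):
  Y_8: no additional parents.
  Y_1's other parents are Y_7, Y_8.
  Y_4: no additional parents.
MB(Y_6) = {Y_1, Y_3, Y_4, Y_7, Y_8}.
Y_2 is neither a parent, child, nor co-parent of Y_6, so it does not belong.

Y_2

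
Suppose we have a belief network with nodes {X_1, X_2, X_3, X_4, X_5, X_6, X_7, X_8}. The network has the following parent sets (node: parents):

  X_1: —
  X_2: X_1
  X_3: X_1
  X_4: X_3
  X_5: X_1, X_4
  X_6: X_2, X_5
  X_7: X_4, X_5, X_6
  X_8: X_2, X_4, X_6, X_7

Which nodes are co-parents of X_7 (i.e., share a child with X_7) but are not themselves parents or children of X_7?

Children of X_7: X_8.
  X_8 also has parents X_2, X_4, X_6.
Excluding nodes already adjacent to X_7 (X_4, X_5, X_6, X_8), the co-parent-only contribution is {X_2}.

{X_2}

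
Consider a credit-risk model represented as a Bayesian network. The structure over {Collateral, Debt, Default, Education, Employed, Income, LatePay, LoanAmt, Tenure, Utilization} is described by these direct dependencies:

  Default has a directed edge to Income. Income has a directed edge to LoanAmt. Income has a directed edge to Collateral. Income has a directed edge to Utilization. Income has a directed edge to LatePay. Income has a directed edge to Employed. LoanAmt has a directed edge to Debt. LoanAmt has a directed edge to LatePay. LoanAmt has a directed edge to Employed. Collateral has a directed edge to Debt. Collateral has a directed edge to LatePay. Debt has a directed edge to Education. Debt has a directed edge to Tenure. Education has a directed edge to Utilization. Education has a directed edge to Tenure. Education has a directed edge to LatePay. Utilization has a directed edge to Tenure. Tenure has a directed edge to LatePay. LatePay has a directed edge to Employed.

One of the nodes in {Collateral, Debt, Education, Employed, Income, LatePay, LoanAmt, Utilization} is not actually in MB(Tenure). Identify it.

Employed

Children of Tenure: LatePay.
Tenure has parents Debt, Education, Utilization.
Other parents of Tenure's children:
  LatePay: Collateral, Education, Income, LoanAmt
MB(Tenure) = {Collateral, Debt, Education, Income, LatePay, LoanAmt, Utilization}.
Employed is neither a parent, child, nor co-parent of Tenure, so it does not belong.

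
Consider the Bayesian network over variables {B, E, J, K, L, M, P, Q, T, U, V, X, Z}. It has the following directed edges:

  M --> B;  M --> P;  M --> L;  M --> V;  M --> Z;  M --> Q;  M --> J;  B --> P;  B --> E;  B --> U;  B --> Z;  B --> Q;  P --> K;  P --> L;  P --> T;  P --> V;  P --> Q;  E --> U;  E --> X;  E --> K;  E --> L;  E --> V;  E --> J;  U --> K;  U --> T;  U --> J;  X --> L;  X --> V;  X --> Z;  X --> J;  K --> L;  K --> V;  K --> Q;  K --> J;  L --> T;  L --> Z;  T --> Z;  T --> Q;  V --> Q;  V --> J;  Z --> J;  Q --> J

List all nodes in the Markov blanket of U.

{B, E, J, K, L, M, P, Q, T, V, X, Z}

Pa(U) = {B, E}.
U's children: J, K, T.
For each child, the remaining parents (spouses of U):
  K: E, P
  T: L, P
  J: E, K, M, Q, V, X, Z
So the Markov blanket of U is {B, E, J, K, L, M, P, Q, T, V, X, Z}.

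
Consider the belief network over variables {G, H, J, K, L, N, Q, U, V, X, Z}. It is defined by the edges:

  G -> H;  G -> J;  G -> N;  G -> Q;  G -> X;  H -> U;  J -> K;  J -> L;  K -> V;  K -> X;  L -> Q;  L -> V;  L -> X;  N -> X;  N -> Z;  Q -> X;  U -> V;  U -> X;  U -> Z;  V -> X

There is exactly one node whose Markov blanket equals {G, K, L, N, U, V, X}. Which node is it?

The target node must have every member of {G, K, L, N, U, V, X} as a parent, child, or co-parent, and no others.
Parents of Q: G, L; children: X; co-parents: G, K, L, N, U, V.
These exactly cover the given set, so the node is Q.

Q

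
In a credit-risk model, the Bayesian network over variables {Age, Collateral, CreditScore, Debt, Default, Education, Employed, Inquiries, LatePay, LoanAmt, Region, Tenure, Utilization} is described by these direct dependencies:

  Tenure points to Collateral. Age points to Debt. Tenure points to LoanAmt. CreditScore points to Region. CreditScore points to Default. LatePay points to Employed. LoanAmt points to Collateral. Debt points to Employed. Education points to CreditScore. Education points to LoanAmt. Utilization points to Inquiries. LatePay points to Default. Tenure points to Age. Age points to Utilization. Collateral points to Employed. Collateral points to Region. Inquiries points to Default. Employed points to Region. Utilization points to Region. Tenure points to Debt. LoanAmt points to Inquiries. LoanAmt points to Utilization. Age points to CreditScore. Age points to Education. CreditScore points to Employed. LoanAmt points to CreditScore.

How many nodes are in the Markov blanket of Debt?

The Markov blanket of a node is its parents, its children, and the other parents of its children.
Debt's parents: Age, Tenure.
Ch(Debt) = {Employed}.
Parents of each child, excluding Debt:
  parents(Employed) \ {Debt} = {Collateral, CreditScore, LatePay}.
MB(Debt) = {Age, Collateral, CreditScore, Employed, LatePay, Tenure}, which has 6 nodes.

6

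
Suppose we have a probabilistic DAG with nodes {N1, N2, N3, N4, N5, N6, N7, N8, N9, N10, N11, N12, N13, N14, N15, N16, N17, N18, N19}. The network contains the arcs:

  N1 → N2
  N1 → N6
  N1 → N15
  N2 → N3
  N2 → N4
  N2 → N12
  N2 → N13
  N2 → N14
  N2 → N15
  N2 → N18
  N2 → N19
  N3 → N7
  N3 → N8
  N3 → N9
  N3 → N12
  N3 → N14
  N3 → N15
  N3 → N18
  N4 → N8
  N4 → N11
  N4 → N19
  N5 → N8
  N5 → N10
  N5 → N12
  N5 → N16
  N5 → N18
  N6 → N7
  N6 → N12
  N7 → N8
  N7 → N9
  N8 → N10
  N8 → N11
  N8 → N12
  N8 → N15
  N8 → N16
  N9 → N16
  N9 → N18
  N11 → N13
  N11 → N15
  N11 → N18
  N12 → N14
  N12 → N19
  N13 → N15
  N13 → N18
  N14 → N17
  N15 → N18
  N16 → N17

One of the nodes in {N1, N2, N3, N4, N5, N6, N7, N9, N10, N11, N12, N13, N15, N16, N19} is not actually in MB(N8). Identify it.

N19

Recall MB(v) = parents ∪ children ∪ spouses, where spouses are the other parents of v's children.
Pa(N8) = {N3, N4, N5, N7}.
N8 has children N10, N11, N12, N15, N16.
For each child, the remaining parents (spouses of N8):
  N10: N5
  N11: N4
  N12: N2, N3, N5, N6
  N15: N1, N2, N3, N11, N13
  N16: N5, N9
MB(N8) = {N1, N2, N3, N4, N5, N6, N7, N9, N10, N11, N12, N13, N15, N16}.
N19 is neither a parent, child, nor co-parent of N8, so it does not belong.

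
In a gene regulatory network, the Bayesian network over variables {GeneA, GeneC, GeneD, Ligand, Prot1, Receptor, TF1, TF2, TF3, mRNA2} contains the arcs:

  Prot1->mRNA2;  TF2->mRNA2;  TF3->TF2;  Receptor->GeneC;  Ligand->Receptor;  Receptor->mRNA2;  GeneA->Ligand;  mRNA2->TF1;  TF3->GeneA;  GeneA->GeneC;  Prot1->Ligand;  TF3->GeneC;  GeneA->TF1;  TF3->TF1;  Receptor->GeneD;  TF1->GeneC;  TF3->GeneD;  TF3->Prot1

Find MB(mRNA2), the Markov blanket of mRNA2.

{GeneA, Prot1, Receptor, TF1, TF2, TF3}

Recall MB(v) = parents ∪ children ∪ spouses, where spouses are the other parents of v's children.
mRNA2's parents: Prot1, Receptor, TF2.
mRNA2 has child TF1.
Parents of each child, excluding mRNA2:
  parents(TF1) \ {mRNA2} = {GeneA, TF3}.
MB(mRNA2) = {GeneA, Prot1, Receptor, TF1, TF2, TF3}.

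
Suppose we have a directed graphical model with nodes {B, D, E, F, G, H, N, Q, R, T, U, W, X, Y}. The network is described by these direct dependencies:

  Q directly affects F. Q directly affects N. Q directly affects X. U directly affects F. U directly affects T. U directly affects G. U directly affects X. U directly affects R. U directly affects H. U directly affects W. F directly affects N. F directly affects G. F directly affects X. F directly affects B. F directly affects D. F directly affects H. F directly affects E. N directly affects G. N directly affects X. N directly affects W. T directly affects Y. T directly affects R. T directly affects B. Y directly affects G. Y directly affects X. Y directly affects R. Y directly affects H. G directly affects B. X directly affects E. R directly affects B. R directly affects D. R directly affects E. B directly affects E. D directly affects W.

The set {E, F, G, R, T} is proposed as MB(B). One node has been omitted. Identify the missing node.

A node's Markov blanket = Pa ∪ Ch ∪ (parents of Ch other than the node itself).
Parents of B: F, G, R, T.
Children of B: E.
For each child, the remaining parents (spouses of B):
  E's other parents are F, R, X.
MB(B) = {E, F, G, R, T, X}.
Comparing with the claimed set, X is missing.

X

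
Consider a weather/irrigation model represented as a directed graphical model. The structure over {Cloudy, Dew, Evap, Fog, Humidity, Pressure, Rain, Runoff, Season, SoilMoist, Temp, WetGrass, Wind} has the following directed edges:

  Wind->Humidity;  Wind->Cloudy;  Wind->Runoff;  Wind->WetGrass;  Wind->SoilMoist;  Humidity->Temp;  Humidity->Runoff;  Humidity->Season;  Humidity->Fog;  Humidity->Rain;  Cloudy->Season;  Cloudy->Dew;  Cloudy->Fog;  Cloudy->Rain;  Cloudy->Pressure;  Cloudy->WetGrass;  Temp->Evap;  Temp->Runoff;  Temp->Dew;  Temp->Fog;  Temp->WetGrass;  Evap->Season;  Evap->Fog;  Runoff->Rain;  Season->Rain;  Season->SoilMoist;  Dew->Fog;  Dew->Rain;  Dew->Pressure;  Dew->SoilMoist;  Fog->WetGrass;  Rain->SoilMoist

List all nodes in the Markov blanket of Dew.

{Cloudy, Evap, Fog, Humidity, Pressure, Rain, Runoff, Season, SoilMoist, Temp, Wind}

Recall MB(v) = parents ∪ children ∪ spouses, where spouses are the other parents of v's children.
Dew's parents: Cloudy, Temp.
Ch(Dew) = {Fog, Pressure, Rain, SoilMoist}.
Co-parents of Dew (other parents of its children):
  Fog: Cloudy, Evap, Humidity, Temp
  Rain: Cloudy, Humidity, Runoff, Season
  Pressure: Cloudy
  SoilMoist: Rain, Season, Wind
So the Markov blanket of Dew is {Cloudy, Evap, Fog, Humidity, Pressure, Rain, Runoff, Season, SoilMoist, Temp, Wind}.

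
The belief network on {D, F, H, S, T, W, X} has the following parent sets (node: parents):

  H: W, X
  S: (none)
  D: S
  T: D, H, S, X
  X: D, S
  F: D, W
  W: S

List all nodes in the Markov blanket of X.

A node's Markov blanket = Pa ∪ Ch ∪ (parents of Ch other than the node itself).
Ch(X) = {H, T}.
Pa(X) = {D, S}.
For each child, the remaining parents (spouses of X):
  H: W
  T: D, H, S
Taking the union gives {D, H, S, T, W}.

{D, H, S, T, W}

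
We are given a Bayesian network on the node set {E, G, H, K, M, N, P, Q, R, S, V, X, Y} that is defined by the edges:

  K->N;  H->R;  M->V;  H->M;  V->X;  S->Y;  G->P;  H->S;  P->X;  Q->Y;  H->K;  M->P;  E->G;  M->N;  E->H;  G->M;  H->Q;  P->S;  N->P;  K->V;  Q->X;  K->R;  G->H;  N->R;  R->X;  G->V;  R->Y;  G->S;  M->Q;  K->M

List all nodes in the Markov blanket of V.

A node's Markov blanket = Pa ∪ Ch ∪ (parents of Ch other than the node itself).
Pa(V) = {G, K, M}.
V's children: X.
Parents of each child, excluding V:
  X's other parents are P, Q, R.
Taking the union gives {G, K, M, P, Q, R, X}.

{G, K, M, P, Q, R, X}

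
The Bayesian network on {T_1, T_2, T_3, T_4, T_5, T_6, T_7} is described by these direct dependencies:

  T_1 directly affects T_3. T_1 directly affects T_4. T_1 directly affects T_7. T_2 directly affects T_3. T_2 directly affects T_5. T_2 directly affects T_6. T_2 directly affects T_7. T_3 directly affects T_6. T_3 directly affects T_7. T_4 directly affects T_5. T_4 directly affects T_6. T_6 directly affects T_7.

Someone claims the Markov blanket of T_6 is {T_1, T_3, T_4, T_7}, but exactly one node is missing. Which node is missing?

T_2

A node's Markov blanket = Pa ∪ Ch ∪ (parents of Ch other than the node itself).
T_6's parents: T_2, T_3, T_4.
T_6's children: T_7.
For each child, the remaining parents (spouses of T_6):
  parents(T_7) \ {T_6} = {T_1, T_2, T_3}.
MB(T_6) = {T_1, T_2, T_3, T_4, T_7}.
Comparing with the claimed set, T_2 is missing.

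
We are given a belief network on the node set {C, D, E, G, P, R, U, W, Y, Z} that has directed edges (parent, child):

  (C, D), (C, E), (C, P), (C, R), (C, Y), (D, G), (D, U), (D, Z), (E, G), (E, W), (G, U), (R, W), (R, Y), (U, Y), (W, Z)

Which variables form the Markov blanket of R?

{C, E, U, W, Y}

R has parent C.
Ch(R) = {W, Y}.
Other parents of R's children:
  W's other parent is E.
  parents(Y) \ {R} = {C, U}.
Taking the union gives {C, E, U, W, Y}.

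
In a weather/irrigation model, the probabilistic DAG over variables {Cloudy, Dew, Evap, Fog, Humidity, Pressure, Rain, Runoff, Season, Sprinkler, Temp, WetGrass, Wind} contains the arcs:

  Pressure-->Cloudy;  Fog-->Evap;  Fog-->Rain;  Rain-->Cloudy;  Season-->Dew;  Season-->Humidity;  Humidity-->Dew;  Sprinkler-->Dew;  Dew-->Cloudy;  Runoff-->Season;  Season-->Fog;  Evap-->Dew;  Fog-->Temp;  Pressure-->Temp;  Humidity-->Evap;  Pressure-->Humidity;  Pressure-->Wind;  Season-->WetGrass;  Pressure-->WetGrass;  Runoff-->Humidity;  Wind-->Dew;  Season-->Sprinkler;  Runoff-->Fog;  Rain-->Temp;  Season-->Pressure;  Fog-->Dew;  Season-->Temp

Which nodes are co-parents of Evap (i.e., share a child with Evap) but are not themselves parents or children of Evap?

Children of Evap: Dew.
  Dew's other parents are Fog, Humidity, Season, Sprinkler, Wind.
Excluding nodes already adjacent to Evap (Dew, Fog, Humidity), the co-parent-only contribution is {Season, Sprinkler, Wind}.

{Season, Sprinkler, Wind}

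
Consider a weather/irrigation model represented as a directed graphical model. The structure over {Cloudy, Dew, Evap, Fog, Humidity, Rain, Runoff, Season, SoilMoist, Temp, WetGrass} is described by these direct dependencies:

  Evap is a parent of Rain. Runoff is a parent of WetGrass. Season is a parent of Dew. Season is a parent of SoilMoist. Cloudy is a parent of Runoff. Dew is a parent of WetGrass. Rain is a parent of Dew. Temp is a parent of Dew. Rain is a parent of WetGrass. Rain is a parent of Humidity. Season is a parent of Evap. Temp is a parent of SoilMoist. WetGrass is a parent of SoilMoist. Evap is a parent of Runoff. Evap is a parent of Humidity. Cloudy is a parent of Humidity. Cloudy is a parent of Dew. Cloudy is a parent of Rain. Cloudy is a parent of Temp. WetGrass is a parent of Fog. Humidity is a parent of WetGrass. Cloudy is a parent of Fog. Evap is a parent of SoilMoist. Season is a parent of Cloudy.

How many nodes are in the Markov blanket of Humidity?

Humidity's parents: Cloudy, Evap, Rain.
Humidity's children: WetGrass.
Parents of each child, excluding Humidity:
  parents(WetGrass) \ {Humidity} = {Dew, Rain, Runoff}.
MB(Humidity) = {Cloudy, Dew, Evap, Rain, Runoff, WetGrass}, which has 6 nodes.

6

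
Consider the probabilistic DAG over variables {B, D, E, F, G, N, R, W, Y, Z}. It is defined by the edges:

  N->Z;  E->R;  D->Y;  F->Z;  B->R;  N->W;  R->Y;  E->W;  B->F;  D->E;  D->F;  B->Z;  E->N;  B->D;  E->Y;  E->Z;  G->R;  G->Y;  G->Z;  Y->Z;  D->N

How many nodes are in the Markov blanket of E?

E has parent D.
E's children: N, R, W, Y, Z.
Other parents of E's children:
  N also has parent D.
  R's other parents are B, G.
  W's other parent is N.
  Y's other parents are D, G, R.
  Z's other parents are B, F, G, N, Y.
MB(E) = {B, D, F, G, N, R, W, Y, Z}, which has 9 nodes.

9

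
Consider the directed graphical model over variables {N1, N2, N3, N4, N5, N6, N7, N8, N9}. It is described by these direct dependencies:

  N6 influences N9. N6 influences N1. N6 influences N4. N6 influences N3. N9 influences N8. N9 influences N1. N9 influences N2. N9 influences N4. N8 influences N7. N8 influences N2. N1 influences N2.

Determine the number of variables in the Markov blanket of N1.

N1's parents: N6, N9.
N1's children: N2.
For each child, the remaining parents (spouses of N1):
  N2: N8, N9
MB(N1) = {N2, N6, N8, N9}, which has 4 nodes.

4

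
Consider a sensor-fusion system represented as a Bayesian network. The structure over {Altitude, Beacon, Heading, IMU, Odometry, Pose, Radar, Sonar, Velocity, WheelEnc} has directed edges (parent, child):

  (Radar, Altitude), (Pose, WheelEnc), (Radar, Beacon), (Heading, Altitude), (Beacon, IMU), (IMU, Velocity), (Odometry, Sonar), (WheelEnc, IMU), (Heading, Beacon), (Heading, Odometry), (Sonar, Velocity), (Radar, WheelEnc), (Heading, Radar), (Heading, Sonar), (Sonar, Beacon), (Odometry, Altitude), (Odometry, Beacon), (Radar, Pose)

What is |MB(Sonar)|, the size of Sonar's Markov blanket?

6

The Markov blanket of a node is its parents, its children, and the other parents of its children.
Parents of Sonar: Heading, Odometry.
Sonar has children Beacon, Velocity.
For each child, the remaining parents (spouses of Sonar):
  Beacon: Heading, Odometry, Radar
  Velocity: IMU
MB(Sonar) = {Beacon, Heading, IMU, Odometry, Radar, Velocity}, which has 6 nodes.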